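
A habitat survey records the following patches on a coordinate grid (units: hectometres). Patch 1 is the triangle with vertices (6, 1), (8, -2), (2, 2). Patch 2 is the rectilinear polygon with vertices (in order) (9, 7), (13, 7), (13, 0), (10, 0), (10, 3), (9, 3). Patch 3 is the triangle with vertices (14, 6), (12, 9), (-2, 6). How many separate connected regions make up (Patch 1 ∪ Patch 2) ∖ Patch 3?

(Patch 1 ∪ Patch 2) ∖ Patch 3 splits into 2 disjoint pieces (area 5, area 21).

2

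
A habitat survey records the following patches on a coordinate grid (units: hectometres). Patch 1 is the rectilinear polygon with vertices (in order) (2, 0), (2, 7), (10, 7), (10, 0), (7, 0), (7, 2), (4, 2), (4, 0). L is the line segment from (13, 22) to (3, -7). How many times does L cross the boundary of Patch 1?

The segment meets the boundary at (6.103,2), (7.828,7).

2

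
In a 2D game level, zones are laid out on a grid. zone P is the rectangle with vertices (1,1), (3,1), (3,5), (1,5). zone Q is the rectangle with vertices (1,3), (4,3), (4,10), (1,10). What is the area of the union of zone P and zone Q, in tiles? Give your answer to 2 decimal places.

25.00

By inclusion–exclusion:
Individual areas: |zone P| = 8, |zone Q| = 21.
|zone P∩zone Q|: x∈[1,3], y∈[3,5] → 2·2 = 4.
|zone P ∪ zone Q| = 29 − 4 = 25.00.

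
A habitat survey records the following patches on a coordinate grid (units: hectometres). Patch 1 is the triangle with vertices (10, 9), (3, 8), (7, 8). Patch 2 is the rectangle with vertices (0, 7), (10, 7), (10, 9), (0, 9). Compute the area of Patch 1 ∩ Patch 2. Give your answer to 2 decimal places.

2.00

The intersection is the polygon with vertices (7,8), (3,8), (10,9).
By the shoelace formula its area is 2.00.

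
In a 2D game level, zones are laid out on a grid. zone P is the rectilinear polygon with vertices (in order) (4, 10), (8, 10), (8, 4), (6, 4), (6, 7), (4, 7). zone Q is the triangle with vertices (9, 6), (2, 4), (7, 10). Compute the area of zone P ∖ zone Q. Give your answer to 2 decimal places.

|zone P| = 18, |zone P∩zone Q| = 8.8929.
|zone P ∖ zone Q| = |zone P| − |zone P∩zone Q| = 18 − 8.8929 = 9.11.

9.11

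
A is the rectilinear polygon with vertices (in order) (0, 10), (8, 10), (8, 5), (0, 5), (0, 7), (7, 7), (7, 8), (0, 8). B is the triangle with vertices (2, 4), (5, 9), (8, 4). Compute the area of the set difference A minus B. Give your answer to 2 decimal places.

25.20

|A| = 33, |A∩B| = 7.8.
|A ∖ B| = |A| − |A∩B| = 33 − 7.8 = 25.20.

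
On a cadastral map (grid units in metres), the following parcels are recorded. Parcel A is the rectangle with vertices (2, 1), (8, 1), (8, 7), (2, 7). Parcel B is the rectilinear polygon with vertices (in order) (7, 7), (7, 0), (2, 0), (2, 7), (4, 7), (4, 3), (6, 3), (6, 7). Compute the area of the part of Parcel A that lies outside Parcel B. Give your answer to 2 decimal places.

|Parcel A| = 36, |Parcel A∩Parcel B| = 22.
|Parcel A ∖ Parcel B| = |Parcel A| − |Parcel A∩Parcel B| = 36 − 22 = 14.00.

14.00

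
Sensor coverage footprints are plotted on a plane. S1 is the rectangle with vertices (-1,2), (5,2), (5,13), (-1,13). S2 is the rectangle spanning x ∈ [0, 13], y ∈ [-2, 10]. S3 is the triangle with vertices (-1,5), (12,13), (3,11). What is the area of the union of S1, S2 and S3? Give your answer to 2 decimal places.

By inclusion–exclusion:
Individual areas: |S1| = 66, |S2| = 156, |S3| = 23.
|S1∩S2|: x∈[0,5], y∈[2,10] → 5·8 = 40.
|S1∩S3| = 13.3675.
|S2∩S3| = 11.5369.
|S1∩S2∩S3| = 10.1474.
|S1 ∪ S2 ∪ S3| = 245 − 64.9044 + 10.1474 = 190.24.

190.24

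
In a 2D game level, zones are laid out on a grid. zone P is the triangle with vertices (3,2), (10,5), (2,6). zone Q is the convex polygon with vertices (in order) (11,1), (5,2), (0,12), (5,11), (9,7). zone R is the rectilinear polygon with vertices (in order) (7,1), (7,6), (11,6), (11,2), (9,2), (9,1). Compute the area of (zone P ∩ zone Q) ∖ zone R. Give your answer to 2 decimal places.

|zone P ∩ zone Q| = 10.2445.
|(zone P ∩ zone Q) ∩ zone R| = 2.463.
|(zone P ∩ zone Q) ∖ zone R| = 10.2445 − 2.463 = 7.78.

7.78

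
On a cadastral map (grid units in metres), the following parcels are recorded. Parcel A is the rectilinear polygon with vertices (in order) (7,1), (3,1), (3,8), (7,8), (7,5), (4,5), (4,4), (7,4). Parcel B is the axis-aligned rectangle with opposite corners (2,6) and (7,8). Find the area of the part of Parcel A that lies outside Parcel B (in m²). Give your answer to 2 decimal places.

|Parcel A| = 25, |Parcel A∩Parcel B| = 8.
|Parcel A ∖ Parcel B| = |Parcel A| − |Parcel A∩Parcel B| = 25 − 8 = 17.00.

17.00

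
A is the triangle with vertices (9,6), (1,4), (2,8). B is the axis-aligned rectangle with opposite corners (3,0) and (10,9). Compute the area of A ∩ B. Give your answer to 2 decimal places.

9.64

The intersection is the polygon with vertices (3,4.5), (3,7.714), (9,6).
By the shoelace formula its area is 9.64.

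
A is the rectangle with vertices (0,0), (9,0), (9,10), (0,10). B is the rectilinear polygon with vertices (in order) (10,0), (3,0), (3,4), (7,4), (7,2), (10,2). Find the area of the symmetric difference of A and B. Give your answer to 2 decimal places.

72.00

|A| = 90, |B| = 22, |A∩B| = 20.
|A △ B| = |A| + |B| − 2·|A∩B| = 90 + 22 − 40 = 72.00.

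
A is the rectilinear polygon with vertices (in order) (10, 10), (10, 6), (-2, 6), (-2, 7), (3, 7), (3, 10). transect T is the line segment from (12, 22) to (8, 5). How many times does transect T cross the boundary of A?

2

The segment meets the boundary at (8.235,6), (9.176,10).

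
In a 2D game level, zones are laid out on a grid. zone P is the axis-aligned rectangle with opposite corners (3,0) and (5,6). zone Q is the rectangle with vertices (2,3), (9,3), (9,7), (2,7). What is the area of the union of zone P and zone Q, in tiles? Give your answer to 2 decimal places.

34.00

By inclusion–exclusion:
Individual areas: |zone P| = 12, |zone Q| = 28.
|zone P∩zone Q|: x∈[3,5], y∈[3,6] → 2·3 = 6.
|zone P ∪ zone Q| = 40 − 6 = 34.00.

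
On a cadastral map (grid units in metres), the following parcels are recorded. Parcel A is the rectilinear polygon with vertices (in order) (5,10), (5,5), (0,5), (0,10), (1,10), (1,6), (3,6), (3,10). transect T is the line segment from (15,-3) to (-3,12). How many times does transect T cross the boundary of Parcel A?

The segment meets the boundary at (0,9.5), (1,8.667), (3,7), (5,5.333).

4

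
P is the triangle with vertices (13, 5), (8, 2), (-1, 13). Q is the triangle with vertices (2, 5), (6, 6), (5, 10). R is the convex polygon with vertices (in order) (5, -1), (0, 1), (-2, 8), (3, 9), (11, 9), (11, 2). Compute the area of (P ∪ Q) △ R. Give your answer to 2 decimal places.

|P ∪ Q| = 44.1952.
|(P ∪ Q) ∩ R| = 34.2845.
|(P ∪ Q) △ R| = 44.1952 + 102.5 − 68.569 = 78.13.

78.13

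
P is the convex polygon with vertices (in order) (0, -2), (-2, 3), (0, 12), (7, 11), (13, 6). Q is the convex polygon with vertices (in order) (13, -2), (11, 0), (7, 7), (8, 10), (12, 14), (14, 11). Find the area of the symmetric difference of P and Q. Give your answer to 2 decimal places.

145.84

|P| = 119.5, |Q| = 65, |P∩Q| = 19.3319.
|P △ Q| = |P| + |Q| − 2·|P∩Q| = 119.5 + 65 − 38.6637 = 145.84.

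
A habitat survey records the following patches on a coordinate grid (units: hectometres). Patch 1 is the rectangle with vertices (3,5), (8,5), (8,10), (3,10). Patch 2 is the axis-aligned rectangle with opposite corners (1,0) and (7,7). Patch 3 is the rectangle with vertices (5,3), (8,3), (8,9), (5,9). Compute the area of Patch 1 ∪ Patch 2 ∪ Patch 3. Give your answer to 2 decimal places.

61.00

By inclusion–exclusion:
Individual areas: |Patch 1| = 25, |Patch 2| = 42, |Patch 3| = 18.
|Patch 1∩Patch 2|: x∈[3,7], y∈[5,7] → 4·2 = 8.
|Patch 1∩Patch 3|: x∈[5,8], y∈[5,9] → 3·4 = 12.
|Patch 2∩Patch 3|: x∈[5,7], y∈[3,7] → 2·4 = 8.
|Patch 1∩Patch 2∩Patch 3| = 4.
|Patch 1 ∪ Patch 2 ∪ Patch 3| = 85 − 28 + 4 = 61.00.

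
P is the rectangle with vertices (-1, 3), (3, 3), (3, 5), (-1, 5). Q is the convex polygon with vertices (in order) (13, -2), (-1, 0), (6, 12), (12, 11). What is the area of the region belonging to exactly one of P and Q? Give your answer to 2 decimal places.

|P| = 8, |Q| = 129.5, |P∩Q| = 3.3333.
|P △ Q| = |P| + |Q| − 2·|P∩Q| = 8 + 129.5 − 6.6667 = 130.83.

130.83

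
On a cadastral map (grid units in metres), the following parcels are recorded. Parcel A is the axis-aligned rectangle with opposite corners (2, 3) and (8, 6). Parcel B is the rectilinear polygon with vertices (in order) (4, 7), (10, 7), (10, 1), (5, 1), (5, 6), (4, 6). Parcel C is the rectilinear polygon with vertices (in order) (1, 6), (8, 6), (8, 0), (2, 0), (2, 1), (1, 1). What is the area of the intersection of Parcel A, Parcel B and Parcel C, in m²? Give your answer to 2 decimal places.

9.00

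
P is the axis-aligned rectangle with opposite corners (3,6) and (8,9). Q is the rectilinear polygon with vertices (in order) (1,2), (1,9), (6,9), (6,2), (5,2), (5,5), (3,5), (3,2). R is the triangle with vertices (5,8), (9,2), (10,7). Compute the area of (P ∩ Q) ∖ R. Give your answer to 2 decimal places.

|P ∩ Q| = 9.
|(P ∩ Q) ∩ R| = 0.65.
|(P ∩ Q) ∖ R| = 9 − 0.65 = 8.35.

8.35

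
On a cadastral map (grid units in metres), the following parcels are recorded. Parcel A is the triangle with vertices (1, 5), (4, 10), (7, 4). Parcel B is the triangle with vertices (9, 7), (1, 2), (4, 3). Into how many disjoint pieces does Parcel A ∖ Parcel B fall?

Parcel A ∖ Parcel B splits into 2 disjoint pieces (area 15.1491, area 0.6638).

2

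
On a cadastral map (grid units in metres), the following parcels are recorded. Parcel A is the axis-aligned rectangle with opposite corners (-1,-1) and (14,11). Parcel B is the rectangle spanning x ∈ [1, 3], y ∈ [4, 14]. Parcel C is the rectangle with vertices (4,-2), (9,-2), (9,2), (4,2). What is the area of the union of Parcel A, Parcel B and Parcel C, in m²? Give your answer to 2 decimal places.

By inclusion–exclusion:
Individual areas: |Parcel A| = 180, |Parcel B| = 20, |Parcel C| = 20.
|Parcel A∩Parcel B|: x∈[1,3], y∈[4,11] → 2·7 = 14.
|Parcel A∩Parcel C|: x∈[4,9], y∈[-1,2] → 5·3 = 15.
|Parcel B∩Parcel C| = 0 (no overlap).
|Parcel A∩Parcel B∩Parcel C| = 0.
|Parcel A ∪ Parcel B ∪ Parcel C| = 220 − 29 + 0 = 191.00.

191.00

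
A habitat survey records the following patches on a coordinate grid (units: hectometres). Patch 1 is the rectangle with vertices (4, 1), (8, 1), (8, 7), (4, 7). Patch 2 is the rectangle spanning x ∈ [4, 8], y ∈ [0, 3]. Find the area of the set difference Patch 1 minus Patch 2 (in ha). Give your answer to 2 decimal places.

16.00

|Patch 1∩Patch 2|: x∈[4,8], y∈[1,3] → 4·2 = 8.
|Patch 1| = 24.
|Patch 1 ∖ Patch 2| = |Patch 1| − |Patch 1∩Patch 2| = 24 − 8 = 16.00.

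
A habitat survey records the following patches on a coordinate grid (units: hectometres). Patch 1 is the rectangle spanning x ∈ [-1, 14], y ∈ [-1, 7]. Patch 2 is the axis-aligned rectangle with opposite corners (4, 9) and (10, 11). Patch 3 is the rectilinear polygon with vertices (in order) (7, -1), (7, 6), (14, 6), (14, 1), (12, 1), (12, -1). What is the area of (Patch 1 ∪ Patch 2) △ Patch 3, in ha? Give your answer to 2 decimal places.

|Patch 1 ∪ Patch 2| = 132.
|(Patch 1 ∪ Patch 2) ∩ Patch 3| = 45.
|(Patch 1 ∪ Patch 2) △ Patch 3| = 132 + 45 − 90 = 87.00.

87.00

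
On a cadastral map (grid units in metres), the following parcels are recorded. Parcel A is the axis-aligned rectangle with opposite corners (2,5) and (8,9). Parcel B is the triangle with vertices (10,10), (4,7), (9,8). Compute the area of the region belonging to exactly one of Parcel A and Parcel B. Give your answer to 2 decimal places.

|Parcel A| = 24, |Parcel B| = 4.5, |Parcel A∩Parcel B| = 2.4.
|Parcel A △ Parcel B| = |Parcel A| + |Parcel B| − 2·|Parcel A∩Parcel B| = 24 + 4.5 − 4.8 = 23.70.

23.70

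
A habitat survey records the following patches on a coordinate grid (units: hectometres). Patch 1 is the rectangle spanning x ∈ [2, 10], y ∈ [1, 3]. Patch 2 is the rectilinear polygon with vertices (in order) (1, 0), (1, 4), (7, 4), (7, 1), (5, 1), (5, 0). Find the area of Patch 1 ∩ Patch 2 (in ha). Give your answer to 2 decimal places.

The intersection is the polygon with vertices (2,1), (2,3), (7,3), (7,1), (5,1).
By the shoelace formula its area is 10.00.

10.00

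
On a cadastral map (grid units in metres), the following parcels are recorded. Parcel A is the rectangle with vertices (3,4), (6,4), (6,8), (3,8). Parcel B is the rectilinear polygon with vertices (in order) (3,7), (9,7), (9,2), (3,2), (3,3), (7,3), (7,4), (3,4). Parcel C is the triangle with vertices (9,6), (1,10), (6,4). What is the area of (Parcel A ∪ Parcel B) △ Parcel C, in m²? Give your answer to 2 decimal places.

20.30

|Parcel A ∪ Parcel B| = 29.
|(Parcel A ∪ Parcel B) ∩ Parcel C| = 11.35.
|(Parcel A ∪ Parcel B) △ Parcel C| = 29 + 14 − 22.7 = 20.30.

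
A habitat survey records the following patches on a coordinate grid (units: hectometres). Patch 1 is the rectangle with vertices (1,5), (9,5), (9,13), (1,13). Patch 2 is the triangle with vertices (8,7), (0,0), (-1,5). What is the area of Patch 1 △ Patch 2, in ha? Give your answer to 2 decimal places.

74.96

|Patch 1| = 64, |Patch 2| = 23.5, |Patch 1∩Patch 2| = 6.2698.
|Patch 1 △ Patch 2| = |Patch 1| + |Patch 2| − 2·|Patch 1∩Patch 2| = 64 + 23.5 − 12.5397 = 74.96.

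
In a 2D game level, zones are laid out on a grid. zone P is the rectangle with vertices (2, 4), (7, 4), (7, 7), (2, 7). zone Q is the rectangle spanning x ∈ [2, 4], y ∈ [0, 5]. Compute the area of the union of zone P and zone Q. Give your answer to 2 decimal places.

23.00

By inclusion–exclusion:
Individual areas: |zone P| = 15, |zone Q| = 10.
|zone P∩zone Q|: x∈[2,4], y∈[4,5] → 2·1 = 2.
|zone P ∪ zone Q| = 25 − 2 = 23.00.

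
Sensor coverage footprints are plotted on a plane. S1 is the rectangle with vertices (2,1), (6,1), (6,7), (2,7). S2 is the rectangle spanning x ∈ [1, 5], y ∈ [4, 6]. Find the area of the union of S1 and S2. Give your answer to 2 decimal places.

26.00

By inclusion–exclusion:
Individual areas: |S1| = 24, |S2| = 8.
|S1∩S2|: x∈[2,5], y∈[4,6] → 3·2 = 6.
|S1 ∪ S2| = 32 − 6 = 26.00.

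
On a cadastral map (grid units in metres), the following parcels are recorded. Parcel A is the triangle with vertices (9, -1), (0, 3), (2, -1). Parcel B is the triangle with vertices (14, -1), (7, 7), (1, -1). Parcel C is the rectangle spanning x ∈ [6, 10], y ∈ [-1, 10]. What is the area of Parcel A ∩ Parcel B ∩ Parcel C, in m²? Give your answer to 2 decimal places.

2.00

The intersection is the polygon with vertices (6,-1), (6,0.333), (9,-1).
By the shoelace formula its area is 2.00.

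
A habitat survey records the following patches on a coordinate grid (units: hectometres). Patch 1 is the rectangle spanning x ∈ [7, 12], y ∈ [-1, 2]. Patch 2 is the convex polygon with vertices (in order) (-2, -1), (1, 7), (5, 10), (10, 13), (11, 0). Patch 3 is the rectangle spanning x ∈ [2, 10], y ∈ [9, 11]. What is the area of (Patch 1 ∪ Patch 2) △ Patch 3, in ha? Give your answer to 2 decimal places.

116.37

|Patch 1 ∪ Patch 2| = 120.0385.
|(Patch 1 ∪ Patch 2) ∩ Patch 3| = 9.8333.
|(Patch 1 ∪ Patch 2) △ Patch 3| = 120.0385 + 16 − 19.6667 = 116.37.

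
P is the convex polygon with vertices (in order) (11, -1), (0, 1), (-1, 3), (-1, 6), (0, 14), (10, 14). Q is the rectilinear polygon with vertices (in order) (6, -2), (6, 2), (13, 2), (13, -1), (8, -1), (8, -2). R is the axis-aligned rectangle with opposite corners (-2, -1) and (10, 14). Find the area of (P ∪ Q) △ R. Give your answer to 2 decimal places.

46.53

|P ∪ Q| = 165.0727.
|(P ∪ Q) ∩ R| = 149.2727.
|(P ∪ Q) △ R| = 165.0727 + 180 − 298.5455 = 46.53.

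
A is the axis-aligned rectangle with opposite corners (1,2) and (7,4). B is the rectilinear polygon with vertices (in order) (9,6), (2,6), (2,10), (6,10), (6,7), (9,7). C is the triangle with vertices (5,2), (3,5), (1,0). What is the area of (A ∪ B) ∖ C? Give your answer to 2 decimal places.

|A ∪ B| = 31.
|(A ∪ B) ∩ C| = 4.2667.
|(A ∪ B) ∖ C| = 31 − 4.2667 = 26.73.

26.73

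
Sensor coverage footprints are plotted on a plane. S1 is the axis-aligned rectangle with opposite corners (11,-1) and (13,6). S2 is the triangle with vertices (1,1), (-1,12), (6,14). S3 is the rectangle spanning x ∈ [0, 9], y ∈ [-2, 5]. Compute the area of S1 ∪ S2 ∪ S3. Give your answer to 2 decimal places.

By inclusion–exclusion:
Individual areas: |S1| = 14, |S2| = 40.5, |S3| = 63.
|S1∩S2| = 0.
|S1∩S3| = 0 (no overlap).
|S2∩S3| = 4.5315.
|S1∩S2∩S3| = 0.
|S1 ∪ S2 ∪ S3| = 117.5 − 4.5315 + 0 = 112.97.

112.97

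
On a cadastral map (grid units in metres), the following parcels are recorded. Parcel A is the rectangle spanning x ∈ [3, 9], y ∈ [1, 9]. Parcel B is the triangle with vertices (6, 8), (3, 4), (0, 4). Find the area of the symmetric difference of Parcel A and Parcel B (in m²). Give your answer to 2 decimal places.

|Parcel A| = 48, |Parcel B| = 6, |Parcel A∩Parcel B| = 3.
|Parcel A △ Parcel B| = |Parcel A| + |Parcel B| − 2·|Parcel A∩Parcel B| = 48 + 6 − 6 = 48.00.

48.00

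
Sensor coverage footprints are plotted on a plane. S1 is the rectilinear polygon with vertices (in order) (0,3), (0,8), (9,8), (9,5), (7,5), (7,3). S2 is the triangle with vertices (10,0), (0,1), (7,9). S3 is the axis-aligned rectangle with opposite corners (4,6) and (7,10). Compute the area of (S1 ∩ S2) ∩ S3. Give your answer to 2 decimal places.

The region (S1 ∩ S2) ∩ S3 is the polygon with vertices (6.125,8), (7,8), (7,6), (4.375,6).
By the shoelace formula its area is 3.50.

3.50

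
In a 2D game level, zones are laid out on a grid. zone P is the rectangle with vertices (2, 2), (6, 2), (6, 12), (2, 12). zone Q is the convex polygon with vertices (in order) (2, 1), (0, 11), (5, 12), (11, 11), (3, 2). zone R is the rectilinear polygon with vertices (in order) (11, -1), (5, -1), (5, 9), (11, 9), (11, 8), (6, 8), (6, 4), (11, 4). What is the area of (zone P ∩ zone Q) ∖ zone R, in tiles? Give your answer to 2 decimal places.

|zone P ∩ zone Q| = 33.9542.
|(zone P ∩ zone Q) ∩ zone R| = 4.1875.
|(zone P ∩ zone Q) ∖ zone R| = 33.9542 − 4.1875 = 29.77.

29.77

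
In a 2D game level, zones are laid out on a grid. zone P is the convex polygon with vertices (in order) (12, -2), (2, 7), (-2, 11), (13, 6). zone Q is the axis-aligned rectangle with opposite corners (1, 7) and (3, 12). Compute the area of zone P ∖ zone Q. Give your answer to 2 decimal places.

|zone P| = 64.5, |zone P∩zone Q| = 4.8333.
|zone P ∖ zone Q| = |zone P| − |zone P∩zone Q| = 64.5 − 4.8333 = 59.67.

59.67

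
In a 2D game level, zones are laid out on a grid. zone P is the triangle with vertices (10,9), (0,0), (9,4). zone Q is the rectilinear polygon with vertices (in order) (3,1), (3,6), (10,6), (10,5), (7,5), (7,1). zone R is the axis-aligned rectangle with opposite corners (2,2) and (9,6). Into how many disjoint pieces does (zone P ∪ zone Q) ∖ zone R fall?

2

(zone P ∪ zone Q) ∖ zone R splits into 2 disjoint pieces (area 5.2, area 5.7778).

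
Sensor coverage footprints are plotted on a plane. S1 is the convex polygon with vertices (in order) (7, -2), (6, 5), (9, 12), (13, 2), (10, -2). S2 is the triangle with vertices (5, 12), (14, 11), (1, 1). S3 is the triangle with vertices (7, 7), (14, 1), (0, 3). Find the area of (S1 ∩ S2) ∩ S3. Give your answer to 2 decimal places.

The region (S1 ∩ S2) ∩ S3 is the polygon with vertices (6.811,6.892), (7,7), (7.851,6.27), (6.02,4.861), (6,5).
By the shoelace formula its area is 1.49.

1.49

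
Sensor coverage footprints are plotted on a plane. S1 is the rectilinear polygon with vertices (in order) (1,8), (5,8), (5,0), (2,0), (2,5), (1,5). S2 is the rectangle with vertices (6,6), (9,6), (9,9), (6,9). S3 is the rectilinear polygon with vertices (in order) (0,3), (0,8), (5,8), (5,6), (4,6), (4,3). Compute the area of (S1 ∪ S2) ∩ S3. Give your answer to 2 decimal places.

15.00

The region (S1 ∪ S2) ∩ S3 is the polygon with vertices (5,8), (5,6), (4,6), (4,3), (2,3), (2,5), (1,5), (1,8).
By the shoelace formula its area is 15.00.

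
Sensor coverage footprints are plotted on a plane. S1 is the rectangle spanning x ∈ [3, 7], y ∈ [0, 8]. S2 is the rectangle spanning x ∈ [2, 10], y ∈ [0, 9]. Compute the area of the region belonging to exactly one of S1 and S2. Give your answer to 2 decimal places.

40.00

|S1∩S2|: x∈[3,7], y∈[0,8] → 4·8 = 32.
|S1 △ S2| = |S1| + |S2| − 2·|S1∩S2| = 32 + 72 − 64 = 40.00.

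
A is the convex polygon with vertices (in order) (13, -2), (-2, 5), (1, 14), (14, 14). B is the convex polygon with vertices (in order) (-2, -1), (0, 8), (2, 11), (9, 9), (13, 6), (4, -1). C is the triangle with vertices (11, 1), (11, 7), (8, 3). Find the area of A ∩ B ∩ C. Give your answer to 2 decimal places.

The intersection is the polygon with vertices (8.615,2.59), (8,3), (11,7), (11,4.444).
By the shoelace formula its area is 4.89.

4.89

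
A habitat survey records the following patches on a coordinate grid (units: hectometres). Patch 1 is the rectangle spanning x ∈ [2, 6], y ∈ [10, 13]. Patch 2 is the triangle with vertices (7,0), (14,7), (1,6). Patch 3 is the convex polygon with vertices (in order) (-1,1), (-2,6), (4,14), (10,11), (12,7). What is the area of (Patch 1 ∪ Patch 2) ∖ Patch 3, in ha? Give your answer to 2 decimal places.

27.12

|Patch 1 ∪ Patch 2| = 54.
|(Patch 1 ∪ Patch 2) ∩ Patch 3| = 26.8798.
|(Patch 1 ∪ Patch 2) ∖ Patch 3| = 54 − 26.8798 = 27.12.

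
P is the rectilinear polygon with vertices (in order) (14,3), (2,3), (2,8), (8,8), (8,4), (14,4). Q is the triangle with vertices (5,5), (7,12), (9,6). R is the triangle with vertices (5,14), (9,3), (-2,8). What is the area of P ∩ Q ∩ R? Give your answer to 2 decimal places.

5.67

The intersection is the polygon with vertices (5,5), (5.857,8), (7.182,8), (8,5.75).
By the shoelace formula its area is 5.67.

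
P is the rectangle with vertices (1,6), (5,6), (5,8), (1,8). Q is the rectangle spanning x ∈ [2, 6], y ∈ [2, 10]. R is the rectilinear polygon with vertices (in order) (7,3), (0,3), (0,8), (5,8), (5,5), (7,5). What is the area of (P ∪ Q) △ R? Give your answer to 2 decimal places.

25.00

|P ∪ Q| = 34.
|(P ∪ Q) ∩ R| = 19.
|(P ∪ Q) △ R| = 34 + 29 − 38 = 25.00.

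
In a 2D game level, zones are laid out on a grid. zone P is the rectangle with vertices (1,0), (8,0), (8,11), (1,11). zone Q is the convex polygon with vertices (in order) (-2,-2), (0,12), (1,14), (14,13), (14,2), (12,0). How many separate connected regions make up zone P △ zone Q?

1

zone P △ zone Q is a single connected region.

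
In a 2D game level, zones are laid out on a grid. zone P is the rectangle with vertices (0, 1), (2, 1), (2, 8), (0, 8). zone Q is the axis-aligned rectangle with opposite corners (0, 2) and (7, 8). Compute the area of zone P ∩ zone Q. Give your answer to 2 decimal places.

|zone P∩zone Q|: x∈[0,2], y∈[2,8] → 2·6 = 12.

12.00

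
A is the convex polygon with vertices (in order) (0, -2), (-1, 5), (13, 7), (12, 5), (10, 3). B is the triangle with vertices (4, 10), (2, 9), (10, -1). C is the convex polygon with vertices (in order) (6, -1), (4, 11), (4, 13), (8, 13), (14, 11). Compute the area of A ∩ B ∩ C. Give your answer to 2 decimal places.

4.82

The intersection is the polygon with vertices (8.2,2.3), (8,2), (7.714,1.857), (4.947,5.316), (4.861,5.837), (6.169,6.024).
By the shoelace formula its area is 4.82.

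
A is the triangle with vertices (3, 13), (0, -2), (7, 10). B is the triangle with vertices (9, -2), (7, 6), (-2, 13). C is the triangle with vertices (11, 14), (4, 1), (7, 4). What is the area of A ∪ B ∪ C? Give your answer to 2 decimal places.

61.23

By inclusion–exclusion:
Individual areas: |A| = 34.5, |B| = 29, |C| = 9.
|A∩B| = 7.9903.
|A∩C| = 0.
|B∩C| = 3.2822.
|A∩B∩C| = 0.
|A ∪ B ∪ C| = 72.5 − 11.2724 + 0 = 61.23.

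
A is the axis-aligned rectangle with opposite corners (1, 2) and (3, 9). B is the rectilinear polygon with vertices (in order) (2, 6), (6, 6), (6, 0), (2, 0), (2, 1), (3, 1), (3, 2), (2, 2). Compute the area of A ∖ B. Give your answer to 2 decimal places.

|A| = 14, |A∩B| = 4.
|A ∖ B| = |A| − |A∩B| = 14 − 4 = 10.00.

10.00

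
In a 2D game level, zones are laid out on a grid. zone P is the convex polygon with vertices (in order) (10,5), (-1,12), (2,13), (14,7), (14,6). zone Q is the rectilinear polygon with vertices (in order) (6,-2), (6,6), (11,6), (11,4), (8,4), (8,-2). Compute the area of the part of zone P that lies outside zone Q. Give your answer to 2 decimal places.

|zone P| = 42, |zone P∩zone Q| = 1.6607.
|zone P ∖ zone Q| = |zone P| − |zone P∩zone Q| = 42 − 1.6607 = 40.34.

40.34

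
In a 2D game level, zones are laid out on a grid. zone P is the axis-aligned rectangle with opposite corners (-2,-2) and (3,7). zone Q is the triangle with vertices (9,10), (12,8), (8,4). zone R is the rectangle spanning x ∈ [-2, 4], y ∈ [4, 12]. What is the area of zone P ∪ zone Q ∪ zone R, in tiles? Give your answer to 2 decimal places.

88.00

By inclusion–exclusion:
Individual areas: |zone P| = 45, |zone Q| = 10, |zone R| = 48.
|zone P∩zone Q| = 0.
|zone P∩zone R|: x∈[-2,3], y∈[4,7] → 5·3 = 15.
|zone Q∩zone R| = 0.
|zone P∩zone Q∩zone R| = 0.
|zone P ∪ zone Q ∪ zone R| = 103 − 15 + 0 = 88.00.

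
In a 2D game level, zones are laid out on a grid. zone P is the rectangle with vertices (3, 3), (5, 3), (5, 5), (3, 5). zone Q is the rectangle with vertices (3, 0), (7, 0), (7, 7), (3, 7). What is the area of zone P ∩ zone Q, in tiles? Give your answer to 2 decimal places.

|zone P∩zone Q|: x∈[3,5], y∈[3,5] → 2·2 = 4.

4.00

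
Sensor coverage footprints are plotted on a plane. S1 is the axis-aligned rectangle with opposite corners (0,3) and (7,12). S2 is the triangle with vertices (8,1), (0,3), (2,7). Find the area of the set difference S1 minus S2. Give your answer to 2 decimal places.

51.00

|S1| = 63, |S1∩S2| = 12.
|S1 ∖ S2| = |S1| − |S1∩S2| = 63 − 12 = 51.00.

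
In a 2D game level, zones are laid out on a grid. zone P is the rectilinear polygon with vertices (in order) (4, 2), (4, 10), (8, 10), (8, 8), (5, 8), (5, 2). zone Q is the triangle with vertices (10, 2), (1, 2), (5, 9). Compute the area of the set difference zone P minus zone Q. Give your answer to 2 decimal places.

7.52

|zone P| = 14, |zone P∩zone Q| = 6.4821.
|zone P ∖ zone Q| = |zone P| − |zone P∩zone Q| = 14 − 6.4821 = 7.52.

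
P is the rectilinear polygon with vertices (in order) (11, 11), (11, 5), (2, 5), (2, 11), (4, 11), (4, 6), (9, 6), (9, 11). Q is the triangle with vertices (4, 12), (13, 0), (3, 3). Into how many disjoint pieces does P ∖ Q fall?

2

P ∖ Q splits into 2 disjoint pieces (area 12.125, area 9.3333).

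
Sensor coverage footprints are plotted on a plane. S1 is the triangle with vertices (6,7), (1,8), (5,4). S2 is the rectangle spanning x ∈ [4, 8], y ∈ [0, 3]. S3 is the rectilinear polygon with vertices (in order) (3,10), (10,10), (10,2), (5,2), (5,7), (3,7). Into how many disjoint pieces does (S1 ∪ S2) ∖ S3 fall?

2

(S1 ∪ S2) ∖ S3 splits into 2 disjoint pieces (area 5.6, area 9).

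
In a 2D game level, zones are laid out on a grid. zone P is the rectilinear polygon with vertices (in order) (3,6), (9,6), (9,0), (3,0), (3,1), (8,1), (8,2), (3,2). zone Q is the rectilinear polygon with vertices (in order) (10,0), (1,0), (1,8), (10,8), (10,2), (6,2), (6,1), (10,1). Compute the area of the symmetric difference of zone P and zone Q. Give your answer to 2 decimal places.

|zone P| = 31, |zone Q| = 68, |zone P∩zone Q| = 30.
|zone P △ zone Q| = |zone P| + |zone Q| − 2·|zone P∩zone Q| = 31 + 68 − 60 = 39.00.

39.00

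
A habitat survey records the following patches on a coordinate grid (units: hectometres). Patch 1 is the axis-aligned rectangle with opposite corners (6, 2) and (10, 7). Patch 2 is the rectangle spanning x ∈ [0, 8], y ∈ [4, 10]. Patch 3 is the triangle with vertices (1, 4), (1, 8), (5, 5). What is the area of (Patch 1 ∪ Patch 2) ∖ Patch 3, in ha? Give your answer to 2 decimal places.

|Patch 1 ∪ Patch 2| = 62.
|(Patch 1 ∪ Patch 2) ∩ Patch 3| = 8.
|(Patch 1 ∪ Patch 2) ∖ Patch 3| = 62 − 8 = 54.00.

54.00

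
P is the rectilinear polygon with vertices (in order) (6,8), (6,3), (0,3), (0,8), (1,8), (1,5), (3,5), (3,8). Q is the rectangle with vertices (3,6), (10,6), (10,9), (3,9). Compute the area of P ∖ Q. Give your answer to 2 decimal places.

18.00

|P| = 24, |P∩Q| = 6.
|P ∖ Q| = |P| − |P∩Q| = 24 − 6 = 18.00.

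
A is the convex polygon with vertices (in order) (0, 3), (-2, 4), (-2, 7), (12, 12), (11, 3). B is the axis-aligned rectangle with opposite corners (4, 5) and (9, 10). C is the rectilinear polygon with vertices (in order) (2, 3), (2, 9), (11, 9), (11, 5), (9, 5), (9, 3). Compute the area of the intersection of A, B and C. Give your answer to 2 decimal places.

The intersection is the polygon with vertices (9,5), (4,5), (4,9), (9,9).
By the shoelace formula its area is 20.00.

20.00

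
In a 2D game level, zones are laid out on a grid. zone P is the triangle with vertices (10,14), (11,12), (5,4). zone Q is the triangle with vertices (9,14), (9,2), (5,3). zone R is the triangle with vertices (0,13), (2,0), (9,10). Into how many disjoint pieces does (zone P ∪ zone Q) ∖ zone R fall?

1

(zone P ∪ zone Q) ∖ zone R is a single connected region.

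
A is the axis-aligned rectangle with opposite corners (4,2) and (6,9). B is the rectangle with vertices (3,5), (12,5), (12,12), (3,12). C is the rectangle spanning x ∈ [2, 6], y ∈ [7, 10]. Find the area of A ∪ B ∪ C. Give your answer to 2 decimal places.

72.00

By inclusion–exclusion:
Individual areas: |A| = 14, |B| = 63, |C| = 12.
|A∩B|: x∈[4,6], y∈[5,9] → 2·4 = 8.
|A∩C|: x∈[4,6], y∈[7,9] → 2·2 = 4.
|B∩C|: x∈[3,6], y∈[7,10] → 3·3 = 9.
|A∩B∩C| = 4.
|A ∪ B ∪ C| = 89 − 21 + 4 = 72.00.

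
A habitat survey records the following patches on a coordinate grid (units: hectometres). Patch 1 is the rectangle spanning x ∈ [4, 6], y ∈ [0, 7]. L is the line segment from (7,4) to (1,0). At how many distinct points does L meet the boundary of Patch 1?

2

The segment meets the boundary at (4,2), (6,3.333).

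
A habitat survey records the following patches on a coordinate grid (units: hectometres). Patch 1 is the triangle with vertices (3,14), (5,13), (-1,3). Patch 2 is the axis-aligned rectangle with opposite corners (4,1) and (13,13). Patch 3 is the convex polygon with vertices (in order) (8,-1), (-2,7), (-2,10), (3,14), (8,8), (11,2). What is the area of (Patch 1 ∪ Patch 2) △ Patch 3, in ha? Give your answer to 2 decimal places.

|Patch 1 ∪ Patch 2| = 120.1667.
|(Patch 1 ∪ Patch 2) ∩ Patch 3| = 59.1332.
|(Patch 1 ∪ Patch 2) △ Patch 3| = 120.1667 + 98.5 − 118.2665 = 100.40.

100.40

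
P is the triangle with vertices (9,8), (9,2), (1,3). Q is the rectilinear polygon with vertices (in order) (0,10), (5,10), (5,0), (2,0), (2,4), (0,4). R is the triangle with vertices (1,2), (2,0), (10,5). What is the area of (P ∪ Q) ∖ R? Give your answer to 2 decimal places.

51.45

|P ∪ Q| = 60.375.
|(P ∪ Q) ∩ R| = 8.9271.
|(P ∪ Q) ∖ R| = 60.375 − 8.9271 = 51.45.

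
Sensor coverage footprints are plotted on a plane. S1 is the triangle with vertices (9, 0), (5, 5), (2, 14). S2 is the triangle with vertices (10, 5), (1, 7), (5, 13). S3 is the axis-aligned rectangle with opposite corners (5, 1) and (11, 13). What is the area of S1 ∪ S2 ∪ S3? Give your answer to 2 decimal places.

87.11

By inclusion–exclusion:
Individual areas: |S1| = 10.5, |S2| = 31, |S3| = 72.
|S1∩S2| = 4.3209.
|S1∩S3| = 5.85.
|S2∩S3| = 17.2222.
|S1∩S2∩S3| = 1.0035.
|S1 ∪ S2 ∪ S3| = 113.5 − 27.3932 + 1.0035 = 87.11.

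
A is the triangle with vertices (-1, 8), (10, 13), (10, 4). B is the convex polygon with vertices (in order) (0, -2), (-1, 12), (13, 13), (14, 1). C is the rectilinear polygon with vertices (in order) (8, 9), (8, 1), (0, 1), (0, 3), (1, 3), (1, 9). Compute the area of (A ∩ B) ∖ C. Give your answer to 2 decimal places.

28.42

|A ∩ B| = 49.4069.
|(A ∩ B) ∩ C| = 20.9909.
|(A ∩ B) ∖ C| = 49.4069 − 20.9909 = 28.42.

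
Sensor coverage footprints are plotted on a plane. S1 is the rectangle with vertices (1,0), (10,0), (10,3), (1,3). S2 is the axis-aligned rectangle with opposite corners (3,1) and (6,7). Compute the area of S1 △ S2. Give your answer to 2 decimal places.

|S1∩S2|: x∈[3,6], y∈[1,3] → 3·2 = 6.
|S1 △ S2| = |S1| + |S2| − 2·|S1∩S2| = 27 + 18 − 12 = 33.00.

33.00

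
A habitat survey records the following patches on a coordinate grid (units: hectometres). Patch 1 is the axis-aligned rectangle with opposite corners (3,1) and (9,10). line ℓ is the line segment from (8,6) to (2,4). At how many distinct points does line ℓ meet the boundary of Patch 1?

The segment meets the boundary at (3,4.333).

1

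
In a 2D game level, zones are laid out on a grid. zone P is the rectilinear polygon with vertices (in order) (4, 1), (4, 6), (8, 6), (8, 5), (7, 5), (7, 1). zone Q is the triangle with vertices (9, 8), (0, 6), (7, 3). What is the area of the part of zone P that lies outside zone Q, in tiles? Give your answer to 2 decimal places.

7.98

|zone P| = 16, |zone P∩zone Q| = 8.0214.
|zone P ∖ zone Q| = |zone P| − |zone P∩zone Q| = 16 − 8.0214 = 7.98.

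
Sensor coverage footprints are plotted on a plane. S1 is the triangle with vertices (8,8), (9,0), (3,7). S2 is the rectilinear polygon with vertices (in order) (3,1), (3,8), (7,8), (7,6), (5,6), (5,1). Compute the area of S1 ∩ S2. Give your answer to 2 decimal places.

The intersection is the polygon with vertices (3,7), (7,7.8), (7,6), (5,6), (5,4.667).
By the shoelace formula its area is 5.93.

5.93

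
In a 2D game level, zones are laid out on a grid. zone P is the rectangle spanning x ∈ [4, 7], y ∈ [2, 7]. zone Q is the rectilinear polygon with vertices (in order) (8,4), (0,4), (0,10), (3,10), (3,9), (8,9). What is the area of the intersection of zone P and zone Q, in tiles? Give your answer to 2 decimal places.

9.00

The intersection is the polygon with vertices (4,7), (7,7), (7,4), (4,4).
By the shoelace formula its area is 9.00.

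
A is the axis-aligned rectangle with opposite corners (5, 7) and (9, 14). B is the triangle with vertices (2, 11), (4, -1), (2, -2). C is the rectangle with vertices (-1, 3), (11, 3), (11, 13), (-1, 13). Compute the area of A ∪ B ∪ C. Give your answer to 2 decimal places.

By inclusion–exclusion:
Individual areas: |A| = 28, |B| = 13, |C| = 120.
|A∩B| = 0.
|A∩C|: x∈[5,9], y∈[7,13] → 4·6 = 24.
|B∩C| = 5.3333.
|A∩B∩C| = 0.
|A ∪ B ∪ C| = 161 − 29.3333 + 0 = 131.67.

131.67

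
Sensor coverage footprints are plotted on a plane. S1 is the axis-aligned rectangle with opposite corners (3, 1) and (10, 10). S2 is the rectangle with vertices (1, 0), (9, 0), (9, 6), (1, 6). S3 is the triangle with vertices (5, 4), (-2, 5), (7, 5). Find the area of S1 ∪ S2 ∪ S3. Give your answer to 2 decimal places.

By inclusion–exclusion:
Individual areas: |S1| = 63, |S2| = 48, |S3| = 4.5.
|S1∩S2|: x∈[3,9], y∈[1,6] → 6·5 = 30.
|S1∩S3| = 2.7143.
|S2∩S3| = 3.8571.
|S1∩S2∩S3| = 2.7143.
|S1 ∪ S2 ∪ S3| = 115.5 − 36.5714 + 2.7143 = 81.64.

81.64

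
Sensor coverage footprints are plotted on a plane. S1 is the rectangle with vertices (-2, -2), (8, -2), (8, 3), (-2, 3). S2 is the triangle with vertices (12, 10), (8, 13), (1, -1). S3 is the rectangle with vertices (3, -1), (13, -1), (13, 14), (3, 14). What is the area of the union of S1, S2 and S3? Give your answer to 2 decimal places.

180.00

By inclusion–exclusion:
Individual areas: |S1| = 50, |S2| = 38.5, |S3| = 150.
|S1∩S2| = 4.
|S1∩S3|: x∈[3,8], y∈[-1,3] → 5·4 = 20.
|S2∩S3| = 36.5.
|S1∩S2∩S3| = 2.
|S1 ∪ S2 ∪ S3| = 238.5 − 60.5 + 2 = 180.00.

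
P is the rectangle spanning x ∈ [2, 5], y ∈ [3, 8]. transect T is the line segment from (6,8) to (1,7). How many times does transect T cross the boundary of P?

The segment meets the boundary at (2,7.2), (5,7.8).

2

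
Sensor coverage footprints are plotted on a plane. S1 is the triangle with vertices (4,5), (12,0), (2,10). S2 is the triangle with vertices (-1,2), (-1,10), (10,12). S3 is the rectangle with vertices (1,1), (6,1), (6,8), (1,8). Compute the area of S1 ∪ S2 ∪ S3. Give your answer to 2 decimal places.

76.13

By inclusion–exclusion:
Individual areas: |S1| = 15, |S2| = 44, |S3| = 35.
|S1∩S2| = 3.2038.
|S1∩S3| = 7.05.
|S2∩S3| = 9.6182.
|S1∩S2∩S3| = 2.0038.
|S1 ∪ S2 ∪ S3| = 94 − 19.872 + 2.0038 = 76.13.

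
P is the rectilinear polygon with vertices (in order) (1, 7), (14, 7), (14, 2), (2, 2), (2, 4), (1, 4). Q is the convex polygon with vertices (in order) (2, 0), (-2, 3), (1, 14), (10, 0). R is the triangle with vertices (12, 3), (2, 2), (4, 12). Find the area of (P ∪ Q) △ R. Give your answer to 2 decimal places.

|P ∪ Q| = 116.9643.
|(P ∪ Q) ∩ R| = 39.0965.
|(P ∪ Q) △ R| = 116.9643 + 49 − 78.193 = 87.77.

87.77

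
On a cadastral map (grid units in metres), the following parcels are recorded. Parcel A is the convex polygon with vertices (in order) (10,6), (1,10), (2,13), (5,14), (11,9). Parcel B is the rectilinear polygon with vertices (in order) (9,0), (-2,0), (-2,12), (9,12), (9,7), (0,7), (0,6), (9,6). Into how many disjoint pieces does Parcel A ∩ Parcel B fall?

Parcel A ∩ Parcel B is a single connected region.

1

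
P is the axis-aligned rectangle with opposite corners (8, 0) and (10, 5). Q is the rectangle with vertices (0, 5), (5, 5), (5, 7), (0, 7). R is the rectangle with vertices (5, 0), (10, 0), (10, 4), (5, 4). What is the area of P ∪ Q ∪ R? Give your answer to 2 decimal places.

By inclusion–exclusion:
Individual areas: |P| = 10, |Q| = 10, |R| = 20.
|P∩Q| = 0 (no overlap).
|P∩R|: x∈[8,10], y∈[0,4] → 2·4 = 8.
|Q∩R| = 0 (no overlap).
|P∩Q∩R| = 0.
|P ∪ Q ∪ R| = 40 − 8 + 0 = 32.00.

32.00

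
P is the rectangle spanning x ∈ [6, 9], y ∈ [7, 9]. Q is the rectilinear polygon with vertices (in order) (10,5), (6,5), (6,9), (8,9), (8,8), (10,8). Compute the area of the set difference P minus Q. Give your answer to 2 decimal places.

|P| = 6, |P∩Q| = 5.
|P ∖ Q| = |P| − |P∩Q| = 6 − 5 = 1.00.

1.00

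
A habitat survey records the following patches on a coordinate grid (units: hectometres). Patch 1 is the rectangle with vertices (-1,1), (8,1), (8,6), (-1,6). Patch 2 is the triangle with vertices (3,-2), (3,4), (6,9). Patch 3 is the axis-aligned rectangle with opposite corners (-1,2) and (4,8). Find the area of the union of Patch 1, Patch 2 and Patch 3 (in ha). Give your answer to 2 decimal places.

By inclusion–exclusion:
Individual areas: |Patch 1| = 45, |Patch 2| = 9, |Patch 3| = 30.
|Patch 1∩Patch 2| = 6.3.
|Patch 1∩Patch 3|: x∈[-1,4], y∈[2,6] → 5·4 = 20.
|Patch 2∩Patch 3| = 2.8333.
|Patch 1∩Patch 2∩Patch 3| = 2.8333.
|Patch 1 ∪ Patch 2 ∪ Patch 3| = 84 − 29.1333 + 2.8333 = 57.70.

57.70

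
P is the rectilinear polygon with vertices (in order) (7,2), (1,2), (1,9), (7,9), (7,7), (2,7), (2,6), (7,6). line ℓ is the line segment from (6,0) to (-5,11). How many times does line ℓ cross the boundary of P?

2

The segment meets the boundary at (1,5), (4,2).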